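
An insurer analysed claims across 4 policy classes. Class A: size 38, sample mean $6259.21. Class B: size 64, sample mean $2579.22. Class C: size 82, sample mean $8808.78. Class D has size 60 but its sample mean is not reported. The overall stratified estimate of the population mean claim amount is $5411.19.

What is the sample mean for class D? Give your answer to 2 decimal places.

N = 38 + 64 + 82 + 60 = 244.
Overall total = μ·N = 5411.19·244 = 1320330.36.
Subtract the known strata: 38·6259.21 + 64·2579.22 + 82·8808.78 = 1125240.02.
Remaining total for class D: 1320330.36 − 1125240.02 = 195090.34.
Divide by its size: 195090.34 / 60 = 3251.5057... → 3251.51.

3251.51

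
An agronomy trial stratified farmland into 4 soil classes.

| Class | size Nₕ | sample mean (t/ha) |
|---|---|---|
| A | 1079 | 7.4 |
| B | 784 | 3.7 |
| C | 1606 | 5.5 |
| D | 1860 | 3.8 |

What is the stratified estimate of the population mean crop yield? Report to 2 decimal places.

5.03

N = 5329; weights Wₕ = Nₕ/N = (0.2025, 0.1471, 0.3014, 0.3490).
x̄_st = Σ Wₕ·x̄ₕ = 0.2025·7.4 + 0.1471·3.7 + 0.3014·5.5 + 0.3490·3.8 ≈ 5.0265...
→ 5.03.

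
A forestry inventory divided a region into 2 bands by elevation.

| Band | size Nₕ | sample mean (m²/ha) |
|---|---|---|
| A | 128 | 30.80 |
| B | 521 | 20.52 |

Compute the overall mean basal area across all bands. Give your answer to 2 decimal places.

x̄_st = (Σ Nₕx̄ₕ) / (Σ Nₕ) = (128·30.80 + 521·20.52) / 649
= 14633.32 / 649 = 22.5475... → 22.55.

22.55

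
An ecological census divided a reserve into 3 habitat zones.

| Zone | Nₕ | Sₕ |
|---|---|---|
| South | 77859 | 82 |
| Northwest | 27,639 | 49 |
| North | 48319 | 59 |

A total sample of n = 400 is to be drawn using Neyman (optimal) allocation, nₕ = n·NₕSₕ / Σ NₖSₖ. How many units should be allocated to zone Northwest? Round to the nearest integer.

South: NₕSₕ = 77859·82 = 6384438
Northwest: NₕSₕ = 27639·49 = 1354311
North: NₕSₕ = 48319·59 = 2850821
Σ NₕSₕ = 10589570.
n_Northwest = 400·1354311/10589570 = 51.156... → 51.

51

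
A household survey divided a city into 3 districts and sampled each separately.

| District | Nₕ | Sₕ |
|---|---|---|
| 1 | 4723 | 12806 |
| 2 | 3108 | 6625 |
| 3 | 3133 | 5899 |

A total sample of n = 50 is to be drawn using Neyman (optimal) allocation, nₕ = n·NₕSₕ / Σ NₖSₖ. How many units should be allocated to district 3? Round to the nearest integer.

9

Σ NₕSₕ = 4723·12806 + 3108·6625 + 3133·5899 = 99554805.
Share for 3: 18481567/99554805 = 0.18564.
n_3 = 50 × 0.18564 = 9.282... → 9.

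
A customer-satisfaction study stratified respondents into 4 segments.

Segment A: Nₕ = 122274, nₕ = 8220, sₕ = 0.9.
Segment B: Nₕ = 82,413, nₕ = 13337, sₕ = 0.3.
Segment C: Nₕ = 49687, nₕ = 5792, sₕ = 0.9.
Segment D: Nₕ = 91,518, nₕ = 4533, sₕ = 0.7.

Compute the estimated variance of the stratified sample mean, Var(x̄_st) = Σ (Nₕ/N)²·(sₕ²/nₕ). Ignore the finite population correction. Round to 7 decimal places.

0.0000232

N = 345892. Term for each stratum: Wₕ²sₕ²/nₕ.
Var(x̄_st) = 0.0000123140 + 0.0000003831 + 0.0000028858 + 0.0000075673 = 0.0000231502 → 0.0000232.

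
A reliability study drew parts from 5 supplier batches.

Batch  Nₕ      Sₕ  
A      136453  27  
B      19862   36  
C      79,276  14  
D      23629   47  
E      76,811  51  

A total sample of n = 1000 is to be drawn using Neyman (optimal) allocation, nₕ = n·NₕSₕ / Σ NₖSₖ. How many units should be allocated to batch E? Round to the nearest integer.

372

Σ NₕSₕ = 136453·27 + 19862·36 + 79276·14 + 23629·47 + 76811·51 = 10537051.
Share for E: 3917361/10537051 = 0.37177.
n_E = 1000 × 0.37177 = 371.770... → 372.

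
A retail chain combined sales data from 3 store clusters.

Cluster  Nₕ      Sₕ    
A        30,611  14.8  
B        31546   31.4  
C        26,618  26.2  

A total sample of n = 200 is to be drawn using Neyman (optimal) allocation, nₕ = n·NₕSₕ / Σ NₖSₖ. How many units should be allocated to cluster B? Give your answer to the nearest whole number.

Σ NₕSₕ = 30611·14.8 + 31546·31.4 + 26618·26.2 = 2140978.8.
Share for B: 990544.4/2140978.8 = 0.46266.
n_B = 200 × 0.46266 = 92.532... → 93.

93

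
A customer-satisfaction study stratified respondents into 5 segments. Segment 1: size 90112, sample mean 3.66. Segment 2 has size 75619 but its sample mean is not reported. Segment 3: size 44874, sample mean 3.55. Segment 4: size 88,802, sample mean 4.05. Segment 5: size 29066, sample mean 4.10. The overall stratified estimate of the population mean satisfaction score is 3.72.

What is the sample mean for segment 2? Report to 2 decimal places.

Σ Nₕx̄ₕ = N·μ, so 75619·x̄_2 = 328473·3.72 − (90112·3.66 + 44874·3.55 + 88802·4.05 + 29066·4.10).
= 1221919.56 − 967931.32 = 253988.24.
x̄_2 = 253988.24 / 75619 = 3.3588... → 3.36.

3.36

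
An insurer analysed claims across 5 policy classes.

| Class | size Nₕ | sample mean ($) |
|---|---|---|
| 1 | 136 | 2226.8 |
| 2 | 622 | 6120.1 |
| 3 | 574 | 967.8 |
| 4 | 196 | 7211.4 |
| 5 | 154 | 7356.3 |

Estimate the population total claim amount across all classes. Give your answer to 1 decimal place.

7211368.8

1: 136·2226.8 = 302844.8
2: 622·6120.1 = 3806702.2
3: 574·967.8 = 555517.2
4: 196·7211.4 = 1413434.4
5: 154·7356.3 = 1132870.2
τ̂ = Σ Nₕx̄ₕ = 7211368.8.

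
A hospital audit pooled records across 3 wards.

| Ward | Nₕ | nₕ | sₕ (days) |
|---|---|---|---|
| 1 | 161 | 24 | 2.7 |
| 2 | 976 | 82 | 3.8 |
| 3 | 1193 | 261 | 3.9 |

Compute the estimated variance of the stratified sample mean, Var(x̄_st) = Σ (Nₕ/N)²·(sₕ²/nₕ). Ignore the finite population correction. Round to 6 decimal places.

N = 2330; Wₕ = Nₕ/N.
ward 1: (161/2330)²·2.7²/24 = 0.001450294
ward 2: (976/2330)²·3.8²/82 = 0.030898766
ward 3: (1193/2330)²·3.9²/261 = 0.015277692
Sum = 0.047626752 → 0.047627.

0.047627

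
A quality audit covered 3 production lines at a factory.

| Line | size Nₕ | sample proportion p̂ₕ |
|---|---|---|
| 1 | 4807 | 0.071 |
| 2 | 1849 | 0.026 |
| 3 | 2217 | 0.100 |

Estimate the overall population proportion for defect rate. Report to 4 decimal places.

Wₕ = Nₕ/N with N = 8873: 0.5418, 0.2084, 0.2499.
p̂_st = 0.5418·0.071 + 0.2084·0.026 + 0.2499·0.100 ≈ 0.068869... → 0.0689.

0.0689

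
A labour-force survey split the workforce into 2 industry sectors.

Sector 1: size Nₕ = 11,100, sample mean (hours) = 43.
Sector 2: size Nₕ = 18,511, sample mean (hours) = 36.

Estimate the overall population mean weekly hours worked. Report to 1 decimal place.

N = 11100 + 18511 = 29611.
The stratified mean weights each stratum mean by its population share Nₕ/N.
Σ Nₕx̄ₕ = 11100·43 + 18511·36 = 477300 + 666396 = 1143696.
Divide by N: 1143696 / 29611 = 38.624... → 38.6.

38.6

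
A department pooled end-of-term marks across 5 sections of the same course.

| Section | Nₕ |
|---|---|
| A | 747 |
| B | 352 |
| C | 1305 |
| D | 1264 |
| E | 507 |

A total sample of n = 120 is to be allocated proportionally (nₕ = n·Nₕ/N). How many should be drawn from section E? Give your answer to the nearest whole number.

15

N = 747 + 352 + 1305 + 1264 + 507 = 4175.
n_E = 120·507/4175 = 14.572... → 15.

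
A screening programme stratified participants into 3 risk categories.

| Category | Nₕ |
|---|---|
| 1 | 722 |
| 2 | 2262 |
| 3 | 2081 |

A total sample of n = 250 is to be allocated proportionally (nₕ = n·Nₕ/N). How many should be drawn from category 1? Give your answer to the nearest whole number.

Share of category 1 = 722/5065 = 0.14255.
Allocate 250 × 0.14255 = 35.637... → 36.

36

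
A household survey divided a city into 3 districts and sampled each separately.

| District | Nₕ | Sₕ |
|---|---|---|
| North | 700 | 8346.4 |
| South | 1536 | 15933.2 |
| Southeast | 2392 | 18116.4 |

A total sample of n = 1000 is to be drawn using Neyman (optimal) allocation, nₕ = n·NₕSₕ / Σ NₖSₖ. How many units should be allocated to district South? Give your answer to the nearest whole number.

332

North: NₕSₕ = 700·8346.4 = 5842480
South: NₕSₕ = 1536·15933.2 = 24473395.2
Southeast: NₕSₕ = 2392·18116.4 = 43334428.8
Σ NₕSₕ = 73650304.
n_South = 1000·24473395.2/73650304 = 332.292... → 332.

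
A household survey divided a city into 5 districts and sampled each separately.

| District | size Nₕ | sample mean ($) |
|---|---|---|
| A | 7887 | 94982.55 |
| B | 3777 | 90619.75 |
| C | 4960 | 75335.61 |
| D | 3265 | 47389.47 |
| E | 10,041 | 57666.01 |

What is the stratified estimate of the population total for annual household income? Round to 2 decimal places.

Estimate total by summing Nₕ·x̄ₕ over strata.
7887·94982.55 + 3777·90619.75 + 4960·75335.61 + 3265·47389.47 + 10041·57666.01 = 749127371.85 + 342270795.75 + 373664625.6 + 154726619.55 + 579024406.41 = 2198813819.16.

2198813819.16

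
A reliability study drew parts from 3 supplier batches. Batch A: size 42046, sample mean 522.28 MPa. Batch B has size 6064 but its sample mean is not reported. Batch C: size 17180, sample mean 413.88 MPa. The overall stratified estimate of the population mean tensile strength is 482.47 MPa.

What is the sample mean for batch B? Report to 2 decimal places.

N = 42046 + 6064 + 17180 = 65290.
Overall total = μ·N = 482.47·65290 = 31500466.3.
Subtract the known strata: 42046·522.28 + 17180·413.88 = 29070243.28.
Remaining total for batch B: 31500466.3 − 29070243.28 = 2430223.02.
Divide by its size: 2430223.02 / 6064 = 400.7624... → 400.76.

400.76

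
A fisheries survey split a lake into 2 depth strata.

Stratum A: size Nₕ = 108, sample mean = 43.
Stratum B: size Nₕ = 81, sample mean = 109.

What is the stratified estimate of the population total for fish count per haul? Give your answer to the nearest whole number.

13473

A: 108·43 = 4644
B: 81·109 = 8829
τ̂ = Σ Nₕx̄ₕ = 13473.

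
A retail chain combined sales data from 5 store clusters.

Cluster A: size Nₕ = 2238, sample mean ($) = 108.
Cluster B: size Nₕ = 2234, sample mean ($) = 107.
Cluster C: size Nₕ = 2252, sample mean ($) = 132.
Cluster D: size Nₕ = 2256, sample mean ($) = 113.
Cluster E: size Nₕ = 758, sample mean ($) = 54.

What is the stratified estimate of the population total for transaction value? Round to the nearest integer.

1073866

Estimate total by summing Nₕ·x̄ₕ over strata.
2238·108 + 2234·107 + 2252·132 + 2256·113 + 758·54 = 241704 + 239038 + 297264 + 254928 + 40932 = 1073866.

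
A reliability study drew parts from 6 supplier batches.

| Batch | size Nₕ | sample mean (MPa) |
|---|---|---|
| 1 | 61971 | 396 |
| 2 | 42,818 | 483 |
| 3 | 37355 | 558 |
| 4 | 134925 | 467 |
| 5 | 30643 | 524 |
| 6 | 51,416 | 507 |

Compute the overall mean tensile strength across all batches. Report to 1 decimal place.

N = 61971 + 42818 + 37355 + 134925 + 30643 + 51416 = 359128.
The stratified mean weights each stratum mean by its population share Nₕ/N.
Σ Nₕx̄ₕ = 61971·396 + 42818·483 + 37355·558 + 134925·467 + 30643·524 + 51416·507 = 24540516 + 20681094 + 20844090 + 63009975 + 16056932 + 26067912 = 171200519.
Divide by N: 171200519 / 359128 = 476.712... → 476.7.

476.7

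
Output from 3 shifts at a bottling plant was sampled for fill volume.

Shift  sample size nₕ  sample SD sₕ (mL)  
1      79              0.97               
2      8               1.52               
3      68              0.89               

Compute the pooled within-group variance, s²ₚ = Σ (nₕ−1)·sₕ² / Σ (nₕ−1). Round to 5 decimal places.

0.93838

Degrees of freedom: 78 + 7 + 67 = 152.
Σ(nₕ−1)sₕ² = 78·0.9409 + 7·2.3104 + 67·0.7921 = 142.6337.
s²ₚ = 142.6337 / 152 = 0.9383796... → 0.93838.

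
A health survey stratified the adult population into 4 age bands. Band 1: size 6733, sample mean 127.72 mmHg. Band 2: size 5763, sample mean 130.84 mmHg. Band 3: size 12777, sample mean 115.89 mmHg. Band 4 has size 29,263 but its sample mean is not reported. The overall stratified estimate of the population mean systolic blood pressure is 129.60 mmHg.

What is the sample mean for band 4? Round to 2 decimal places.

N = 6733 + 5763 + 12777 + 29263 = 54536.
Overall total = μ·N = 129.60·54536 = 7067865.6.
Subtract the known strata: 6733·127.72 + 5763·130.84 + 12777·115.89 = 3094696.21.
Remaining total for band 4: 7067865.6 − 3094696.21 = 3973169.39.
Divide by its size: 3973169.39 / 29263 = 135.7745... → 135.77.

135.77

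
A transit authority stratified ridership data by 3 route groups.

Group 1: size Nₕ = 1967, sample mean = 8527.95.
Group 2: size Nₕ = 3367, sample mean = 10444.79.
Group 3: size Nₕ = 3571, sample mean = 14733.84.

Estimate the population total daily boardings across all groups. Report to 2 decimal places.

1: 1967·8527.95 = 16774477.65
2: 3367·10444.79 = 35167607.93
3: 3571·14733.84 = 52614542.64
τ̂ = Σ Nₕx̄ₕ = 104556628.22.

104556628.22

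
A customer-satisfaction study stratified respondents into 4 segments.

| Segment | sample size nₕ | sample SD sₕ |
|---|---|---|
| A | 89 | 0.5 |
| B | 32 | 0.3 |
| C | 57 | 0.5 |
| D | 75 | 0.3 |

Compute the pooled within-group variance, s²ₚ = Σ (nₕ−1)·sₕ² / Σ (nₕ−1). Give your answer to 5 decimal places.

0.18253

Degrees of freedom: 88 + 31 + 56 + 74 = 249.
Σ(nₕ−1)sₕ² = 88·0.25 + 31·0.09 + 56·0.25 + 74·0.09 = 45.45.
s²ₚ = 45.45 / 249 = 0.1825301... → 0.18253.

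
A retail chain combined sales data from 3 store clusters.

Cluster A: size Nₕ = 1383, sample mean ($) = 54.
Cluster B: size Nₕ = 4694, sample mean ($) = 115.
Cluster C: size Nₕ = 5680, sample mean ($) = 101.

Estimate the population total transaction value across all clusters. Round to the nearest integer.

1188172

Population total = Σ Nₕ·x̄ₕ (each stratum's size times its mean).
1383·54 + 4694·115 + 5680·101 = 74682 + 539810 + 573680 = 1188172.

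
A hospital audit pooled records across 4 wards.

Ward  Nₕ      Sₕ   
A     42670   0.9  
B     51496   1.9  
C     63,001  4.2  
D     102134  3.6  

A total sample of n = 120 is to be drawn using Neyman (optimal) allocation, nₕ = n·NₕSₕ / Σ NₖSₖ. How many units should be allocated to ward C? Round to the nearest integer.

A: NₕSₕ = 42670·0.9 = 38403
B: NₕSₕ = 51496·1.9 = 97842.4
C: NₕSₕ = 63001·4.2 = 264604.2
D: NₕSₕ = 102134·3.6 = 367682.4
Σ NₕSₕ = 768532.
n_C = 120·264604.2/768532 = 41.316... → 41.

41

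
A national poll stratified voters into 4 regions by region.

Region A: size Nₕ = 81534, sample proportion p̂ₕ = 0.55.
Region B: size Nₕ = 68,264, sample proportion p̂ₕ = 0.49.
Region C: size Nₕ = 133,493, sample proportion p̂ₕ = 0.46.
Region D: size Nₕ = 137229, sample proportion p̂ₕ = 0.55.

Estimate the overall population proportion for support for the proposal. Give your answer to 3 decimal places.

N = 81534 + 68264 + 133493 + 137229 = 420520.
Overall proportion = Σ (Nₕ/N)·p̂ₕ.
Σ Nₕp̂ₕ = 44843.7 + 33449.36 + 61406.78 + 75475.95 = 215175.79.
215175.79 / 420520 = 0.51169... → 0.512.

0.512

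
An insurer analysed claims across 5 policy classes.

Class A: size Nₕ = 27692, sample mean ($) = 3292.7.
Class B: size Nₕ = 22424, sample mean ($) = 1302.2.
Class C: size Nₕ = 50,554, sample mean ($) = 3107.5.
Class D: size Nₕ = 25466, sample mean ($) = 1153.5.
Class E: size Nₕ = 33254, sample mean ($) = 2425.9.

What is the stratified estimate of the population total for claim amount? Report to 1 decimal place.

A: 27692·3292.7 = 91181448.4
B: 22424·1302.2 = 29200532.8
C: 50554·3107.5 = 157096555
D: 25466·1153.5 = 29375031
E: 33254·2425.9 = 80670878.6
τ̂ = Σ Nₕx̄ₕ = 387524445.8.

387524445.8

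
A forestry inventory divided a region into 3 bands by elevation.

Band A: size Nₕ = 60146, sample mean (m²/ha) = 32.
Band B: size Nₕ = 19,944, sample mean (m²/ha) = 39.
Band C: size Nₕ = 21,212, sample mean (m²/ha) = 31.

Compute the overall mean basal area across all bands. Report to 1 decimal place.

N = 101302; weights Wₕ = Nₕ/N = (0.5937, 0.1969, 0.2094).
x̄_st = Σ Wₕ·x̄ₕ = 0.5937·32 + 0.1969·39 + 0.2094·31 ≈ 33.169...
→ 33.2.

33.2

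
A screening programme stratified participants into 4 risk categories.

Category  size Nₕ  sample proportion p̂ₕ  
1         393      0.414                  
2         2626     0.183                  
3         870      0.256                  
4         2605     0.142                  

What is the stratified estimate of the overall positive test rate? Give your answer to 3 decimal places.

Wₕ = Nₕ/N with N = 6494: 0.0605, 0.4044, 0.1340, 0.4011.
p̂_st = 0.0605·0.414 + 0.4044·0.183 + 0.1340·0.256 + 0.4011·0.142 ≈ 0.19031... → 0.190.

0.190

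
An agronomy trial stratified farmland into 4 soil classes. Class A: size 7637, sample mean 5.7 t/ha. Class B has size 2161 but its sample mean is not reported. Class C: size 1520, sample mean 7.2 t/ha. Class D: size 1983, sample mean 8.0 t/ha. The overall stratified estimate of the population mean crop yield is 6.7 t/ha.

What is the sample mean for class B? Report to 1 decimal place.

8.7

N = 7637 + 2161 + 1520 + 1983 = 13301.
Overall total = μ·N = 6.7·13301 = 89116.7.
Subtract the known strata: 7637·5.7 + 1520·7.2 + 1983·8.0 = 70338.9.
Remaining total for class B: 89116.7 − 70338.9 = 18777.8.
Divide by its size: 18777.8 / 2161 = 8.689... → 8.7.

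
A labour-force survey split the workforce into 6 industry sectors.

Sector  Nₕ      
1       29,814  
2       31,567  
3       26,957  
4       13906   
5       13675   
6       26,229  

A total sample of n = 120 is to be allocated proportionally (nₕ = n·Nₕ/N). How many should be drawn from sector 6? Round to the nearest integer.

N = 29814 + 31567 + 26957 + 13906 + 13675 + 26229 = 142148.
n_6 = 120·26229/142148 = 22.142... → 22.

22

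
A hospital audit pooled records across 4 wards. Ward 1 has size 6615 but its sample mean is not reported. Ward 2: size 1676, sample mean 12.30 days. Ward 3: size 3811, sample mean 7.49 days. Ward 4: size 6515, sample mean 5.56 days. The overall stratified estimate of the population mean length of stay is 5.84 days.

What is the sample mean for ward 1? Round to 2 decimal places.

Σ Nₕx̄ₕ = N·μ, so 6615·x̄_1 = 18617·5.84 − (1676·12.30 + 3811·7.49 + 6515·5.56).
= 108723.28 − 85382.59 = 23340.69.
x̄_1 = 23340.69 / 6615 = 3.5284... → 3.53.

3.53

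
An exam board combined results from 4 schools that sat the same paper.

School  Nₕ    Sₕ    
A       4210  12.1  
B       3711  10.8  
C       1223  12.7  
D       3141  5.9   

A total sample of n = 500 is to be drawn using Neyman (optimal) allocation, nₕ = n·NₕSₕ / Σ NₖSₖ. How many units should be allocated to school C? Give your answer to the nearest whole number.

62

A: NₕSₕ = 4210·12.1 = 50941
B: NₕSₕ = 3711·10.8 = 40078.8
C: NₕSₕ = 1223·12.7 = 15532.1
D: NₕSₕ = 3141·5.9 = 18531.9
Σ NₕSₕ = 125083.8.
n_C = 500·15532.1/125083.8 = 62.087... → 62.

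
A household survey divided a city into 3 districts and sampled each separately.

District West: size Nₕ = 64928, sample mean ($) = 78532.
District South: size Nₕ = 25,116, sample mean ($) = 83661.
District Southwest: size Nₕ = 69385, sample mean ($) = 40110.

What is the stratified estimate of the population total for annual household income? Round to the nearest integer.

9983187722

Population total = Σ Nₕ·x̄ₕ (each stratum's size times its mean).
64928·78532 + 25116·83661 + 69385·40110 = 5098925696 + 2101229676 + 2783032350 = 9983187722.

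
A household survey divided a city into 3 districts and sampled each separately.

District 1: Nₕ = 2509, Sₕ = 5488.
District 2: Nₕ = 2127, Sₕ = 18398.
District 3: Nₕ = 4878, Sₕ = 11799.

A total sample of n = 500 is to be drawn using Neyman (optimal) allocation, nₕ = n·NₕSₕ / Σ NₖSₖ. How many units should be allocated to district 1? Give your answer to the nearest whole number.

62

1: NₕSₕ = 2509·5488 = 13769392
2: NₕSₕ = 2127·18398 = 39132546
3: NₕSₕ = 4878·11799 = 57555522
Σ NₕSₕ = 110457460.
n_1 = 500·13769392/110457460 = 62.329... → 62.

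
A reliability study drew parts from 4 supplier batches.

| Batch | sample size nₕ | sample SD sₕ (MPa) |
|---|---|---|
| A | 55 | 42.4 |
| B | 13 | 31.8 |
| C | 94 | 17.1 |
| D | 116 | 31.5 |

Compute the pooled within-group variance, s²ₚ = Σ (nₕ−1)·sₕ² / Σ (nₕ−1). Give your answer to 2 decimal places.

914.29

Degrees of freedom: 54 + 12 + 93 + 115 = 274.
Σ(nₕ−1)sₕ² = 54·1797.76 + 12·1011.24 + 93·292.41 + 115·992.25 = 250516.8.
s²ₚ = 250516.8 / 274 = 914.2949... → 914.29.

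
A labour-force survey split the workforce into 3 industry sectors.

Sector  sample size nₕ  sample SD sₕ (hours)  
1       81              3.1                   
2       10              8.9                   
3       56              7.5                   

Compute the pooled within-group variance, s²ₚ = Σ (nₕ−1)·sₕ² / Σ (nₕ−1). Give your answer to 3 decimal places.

31.774

Degrees of freedom: 80 + 9 + 55 = 144.
Σ(nₕ−1)sₕ² = 80·9.61 + 9·79.21 + 55·56.25 = 4575.44.
s²ₚ = 4575.44 / 144 = 31.77389... → 31.774.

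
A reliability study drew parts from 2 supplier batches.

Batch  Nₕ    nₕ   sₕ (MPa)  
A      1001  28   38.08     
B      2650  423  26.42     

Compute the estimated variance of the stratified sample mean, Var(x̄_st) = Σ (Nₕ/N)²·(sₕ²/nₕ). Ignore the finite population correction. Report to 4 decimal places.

N = 3651; Wₕ = Nₕ/N.
batch A: (1001/3651)²·38.08²/28 = 3.8929635
batch B: (2650/3651)²·26.42²/423 = 0.8693474
Sum = 4.7623109 → 4.7623.

4.7623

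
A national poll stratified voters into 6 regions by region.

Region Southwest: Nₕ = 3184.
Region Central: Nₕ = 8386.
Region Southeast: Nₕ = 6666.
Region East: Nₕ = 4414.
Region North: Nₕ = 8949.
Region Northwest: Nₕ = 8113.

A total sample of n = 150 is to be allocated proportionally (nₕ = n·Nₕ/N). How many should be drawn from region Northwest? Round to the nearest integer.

31

N = 3184 + 8386 + 6666 + 4414 + 8949 + 8113 = 39712.
n_Northwest = 150·8113/39712 = 30.644... → 31.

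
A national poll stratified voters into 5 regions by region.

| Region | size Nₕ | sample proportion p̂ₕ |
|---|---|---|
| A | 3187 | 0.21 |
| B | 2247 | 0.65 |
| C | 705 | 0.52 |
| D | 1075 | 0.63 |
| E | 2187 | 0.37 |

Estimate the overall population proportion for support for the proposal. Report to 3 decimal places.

0.424

Wₕ = Nₕ/N with N = 9401: 0.3390, 0.2390, 0.0750, 0.1143, 0.2326.
p̂_st = 0.3390·0.21 + 0.2390·0.65 + 0.0750·0.52 + 0.1143·0.63 + 0.2326·0.37 ≈ 0.42366... → 0.424.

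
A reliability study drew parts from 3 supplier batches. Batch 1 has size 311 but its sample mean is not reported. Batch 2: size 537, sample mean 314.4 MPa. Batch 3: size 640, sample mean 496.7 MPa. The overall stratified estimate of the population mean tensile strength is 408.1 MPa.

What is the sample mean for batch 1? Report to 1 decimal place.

387.6

N = 311 + 537 + 640 = 1488.
Overall total = μ·N = 408.1·1488 = 607252.8.
Subtract the known strata: 537·314.4 + 640·496.7 = 486720.8.
Remaining total for batch 1: 607252.8 − 486720.8 = 120532.
Divide by its size: 120532 / 311 = 387.563... → 387.6.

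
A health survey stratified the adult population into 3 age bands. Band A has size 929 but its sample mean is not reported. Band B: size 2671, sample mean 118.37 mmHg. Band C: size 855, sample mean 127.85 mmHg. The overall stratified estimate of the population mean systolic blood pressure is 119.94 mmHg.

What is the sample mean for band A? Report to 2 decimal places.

117.17

N = 929 + 2671 + 855 = 4455.
Overall total = μ·N = 119.94·4455 = 534332.7.
Subtract the known strata: 2671·118.37 + 855·127.85 = 425478.02.
Remaining total for band A: 534332.7 − 425478.02 = 108854.68.
Divide by its size: 108854.68 / 929 = 117.1740... → 117.17.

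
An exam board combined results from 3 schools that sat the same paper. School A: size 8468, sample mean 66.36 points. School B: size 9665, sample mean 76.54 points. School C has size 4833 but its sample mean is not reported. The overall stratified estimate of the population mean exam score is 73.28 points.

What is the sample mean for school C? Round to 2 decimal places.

78.89

N = 8468 + 9665 + 4833 = 22966.
Overall total = μ·N = 73.28·22966 = 1682948.48.
Subtract the known strata: 8468·66.36 + 9665·76.54 = 1301695.58.
Remaining total for school C: 1682948.48 − 1301695.58 = 381252.9.
Divide by its size: 381252.9 / 4833 = 78.8854... → 78.89.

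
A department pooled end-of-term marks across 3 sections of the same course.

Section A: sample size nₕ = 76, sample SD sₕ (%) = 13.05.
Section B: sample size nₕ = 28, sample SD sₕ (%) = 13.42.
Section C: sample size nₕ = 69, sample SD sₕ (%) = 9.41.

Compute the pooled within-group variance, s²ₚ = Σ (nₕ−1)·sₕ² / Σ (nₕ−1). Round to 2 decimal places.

Degrees of freedom: 75 + 27 + 68 = 170.
Σ(nₕ−1)sₕ² = 75·170.3025 + 27·180.0964 + 68·88.5481 = 23656.5611.
s²ₚ = 23656.5611 / 170 = 139.1562... → 139.16.

139.16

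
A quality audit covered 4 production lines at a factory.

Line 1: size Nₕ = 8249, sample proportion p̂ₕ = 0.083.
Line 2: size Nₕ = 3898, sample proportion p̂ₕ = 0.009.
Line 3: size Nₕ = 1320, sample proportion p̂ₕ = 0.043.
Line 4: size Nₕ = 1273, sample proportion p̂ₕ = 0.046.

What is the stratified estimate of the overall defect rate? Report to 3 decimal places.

Wₕ = Nₕ/N with N = 14740: 0.5596, 0.2645, 0.0896, 0.0864.
p̂_st = 0.5596·0.083 + 0.2645·0.009 + 0.0896·0.043 + 0.0864·0.046 ≈ 0.05665... → 0.057.

0.057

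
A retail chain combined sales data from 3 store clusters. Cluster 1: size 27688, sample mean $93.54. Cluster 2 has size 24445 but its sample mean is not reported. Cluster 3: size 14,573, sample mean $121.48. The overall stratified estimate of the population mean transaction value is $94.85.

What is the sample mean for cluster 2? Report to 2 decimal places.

80.46

N = 27688 + 24445 + 14573 = 66706.
Overall total = μ·N = 94.85·66706 = 6327064.1.
Subtract the known strata: 27688·93.54 + 14573·121.48 = 4360263.56.
Remaining total for cluster 2: 6327064.1 − 4360263.56 = 1966800.54.
Divide by its size: 1966800.54 / 24445 = 80.4582... → 80.46.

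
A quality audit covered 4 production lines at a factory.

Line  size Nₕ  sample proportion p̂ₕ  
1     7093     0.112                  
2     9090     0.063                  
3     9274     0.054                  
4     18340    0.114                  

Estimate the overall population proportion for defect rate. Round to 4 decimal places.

Wₕ = Nₕ/N with N = 43797: 0.1620, 0.2075, 0.2117, 0.4188.
p̂_st = 0.1620·0.112 + 0.2075·0.063 + 0.2117·0.054 + 0.4188·0.114 ≈ 0.090386... → 0.0904.

0.0904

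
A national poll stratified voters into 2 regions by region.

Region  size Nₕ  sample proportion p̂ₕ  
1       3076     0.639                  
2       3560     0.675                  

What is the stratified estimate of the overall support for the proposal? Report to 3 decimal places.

Wₕ = Nₕ/N with N = 6636: 0.4635, 0.5365.
p̂_st = 0.4635·0.639 + 0.5365·0.675 ≈ 0.65831... → 0.658.

0.658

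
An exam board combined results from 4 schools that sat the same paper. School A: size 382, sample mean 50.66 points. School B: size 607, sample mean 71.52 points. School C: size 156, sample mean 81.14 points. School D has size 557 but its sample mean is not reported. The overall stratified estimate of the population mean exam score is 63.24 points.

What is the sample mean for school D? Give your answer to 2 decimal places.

N = 382 + 607 + 156 + 557 = 1702.
Overall total = μ·N = 63.24·1702 = 107634.48.
Subtract the known strata: 382·50.66 + 607·71.52 + 156·81.14 = 75422.6.
Remaining total for school D: 107634.48 − 75422.6 = 32211.88.
Divide by its size: 32211.88 / 557 = 57.8310... → 57.83.

57.83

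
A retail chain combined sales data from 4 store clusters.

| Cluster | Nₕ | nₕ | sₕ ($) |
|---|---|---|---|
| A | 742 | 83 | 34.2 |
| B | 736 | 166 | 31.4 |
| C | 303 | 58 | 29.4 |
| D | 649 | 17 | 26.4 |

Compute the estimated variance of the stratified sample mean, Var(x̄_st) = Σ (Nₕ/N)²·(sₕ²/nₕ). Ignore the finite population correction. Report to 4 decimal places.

N = 2430; Wₕ = Nₕ/N.
cluster A: (742/2430)²·34.2²/83 = 1.3139214
cluster B: (736/2430)²·31.4²/166 = 0.5448717
cluster C: (303/2430)²·29.4²/58 = 0.2317071
cluster D: (649/2430)²·26.4²/17 = 2.9243933
Sum = 5.0148935 → 5.0149.

5.0149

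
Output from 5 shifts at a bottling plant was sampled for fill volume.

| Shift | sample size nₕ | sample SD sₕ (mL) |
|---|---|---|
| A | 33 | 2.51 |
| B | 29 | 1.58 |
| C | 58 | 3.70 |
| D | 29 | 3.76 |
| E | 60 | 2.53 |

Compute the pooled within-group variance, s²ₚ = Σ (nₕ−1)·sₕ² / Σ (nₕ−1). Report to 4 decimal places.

8.9477

A: (33−1)·2.51² = 32·6.3001 = 201.6032
B: (29−1)·1.58² = 28·2.4964 = 69.8992
C: (58−1)·3.70² = 57·13.69 = 780.33
D: (29−1)·3.76² = 28·14.1376 = 395.8528
E: (60−1)·2.53² = 59·6.4009 = 377.6531
Numerator = 1825.3383; denominator = Σ(nₕ−1) = 204.
s²ₚ = 1825.3383/204 = 8.947737... → 8.9477.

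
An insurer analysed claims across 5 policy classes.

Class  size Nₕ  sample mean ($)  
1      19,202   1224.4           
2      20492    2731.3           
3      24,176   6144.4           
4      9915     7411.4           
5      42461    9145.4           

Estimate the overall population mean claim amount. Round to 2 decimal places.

5934.27

N = 116246; weights Wₕ = Nₕ/N = (0.1652, 0.1763, 0.2080, 0.0853, 0.3653).
x̄_st = Σ Wₕ·x̄ₕ = 0.1652·1224.4 + 0.1763·2731.3 + 0.2080·6144.4 + 0.0853·7411.4 + 0.3653·9145.4 ≈ 5934.2653...
→ 5934.27.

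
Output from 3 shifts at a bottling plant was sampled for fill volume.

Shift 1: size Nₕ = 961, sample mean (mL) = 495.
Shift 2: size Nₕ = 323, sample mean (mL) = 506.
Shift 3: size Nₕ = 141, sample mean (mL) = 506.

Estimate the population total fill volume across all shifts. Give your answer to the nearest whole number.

710479

1: 961·495 = 475695
2: 323·506 = 163438
3: 141·506 = 71346
τ̂ = Σ Nₕx̄ₕ = 710479.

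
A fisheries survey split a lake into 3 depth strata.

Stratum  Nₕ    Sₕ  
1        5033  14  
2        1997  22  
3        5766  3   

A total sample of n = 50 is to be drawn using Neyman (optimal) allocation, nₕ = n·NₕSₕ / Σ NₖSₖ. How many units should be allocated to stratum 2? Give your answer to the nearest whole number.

1: NₕSₕ = 5033·14 = 70462
2: NₕSₕ = 1997·22 = 43934
3: NₕSₕ = 5766·3 = 17298
Σ NₕSₕ = 131694.
n_2 = 50·43934/131694 = 16.680... → 17.

17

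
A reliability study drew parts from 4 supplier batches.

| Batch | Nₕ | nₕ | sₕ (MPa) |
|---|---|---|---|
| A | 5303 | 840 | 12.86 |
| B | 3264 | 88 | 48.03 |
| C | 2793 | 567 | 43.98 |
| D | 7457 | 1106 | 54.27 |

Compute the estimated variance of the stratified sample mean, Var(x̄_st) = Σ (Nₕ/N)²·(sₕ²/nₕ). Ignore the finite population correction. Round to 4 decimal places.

1.2978

N = 18817; Wₕ = Nₕ/N.
batch A: (5303/18817)²·12.86²/840 = 0.0156367
batch B: (3264/18817)²·48.03²/88 = 0.7887548
batch C: (2793/18817)²·43.98²/567 = 0.0751568
batch D: (7457/18817)²·54.27²/1106 = 0.4182077
Sum = 1.2977561 → 1.2978.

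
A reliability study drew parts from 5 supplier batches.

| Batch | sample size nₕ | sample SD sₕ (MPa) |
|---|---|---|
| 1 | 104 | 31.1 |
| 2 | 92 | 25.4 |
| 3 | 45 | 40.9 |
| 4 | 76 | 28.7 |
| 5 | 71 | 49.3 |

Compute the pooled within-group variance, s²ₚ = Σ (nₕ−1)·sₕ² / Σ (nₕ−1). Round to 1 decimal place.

1211.1

1: (104−1)·31.1² = 103·967.21 = 99622.63
2: (92−1)·25.4² = 91·645.16 = 58709.56
3: (45−1)·40.9² = 44·1672.81 = 73603.64
4: (76−1)·28.7² = 75·823.69 = 61776.75
5: (71−1)·49.3² = 70·2430.49 = 170134.3
Numerator = 463846.88; denominator = Σ(nₕ−1) = 383.
s²ₚ = 463846.88/383 = 1211.088... → 1211.1.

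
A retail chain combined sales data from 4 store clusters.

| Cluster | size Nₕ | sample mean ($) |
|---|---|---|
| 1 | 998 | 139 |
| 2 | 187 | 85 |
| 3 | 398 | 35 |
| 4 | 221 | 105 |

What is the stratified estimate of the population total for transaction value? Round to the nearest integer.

1: 998·139 = 138722
2: 187·85 = 15895
3: 398·35 = 13930
4: 221·105 = 23205
τ̂ = Σ Nₕx̄ₕ = 191752.

191752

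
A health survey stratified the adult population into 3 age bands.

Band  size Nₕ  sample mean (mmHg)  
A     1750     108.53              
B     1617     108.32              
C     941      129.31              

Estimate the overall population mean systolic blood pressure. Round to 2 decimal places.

N = 1750 + 1617 + 941 = 4308.
Weight each subgroup mean by Nₕ/N and sum.
Σ Nₕx̄ₕ = 1750·108.53 + 1617·108.32 + 941·129.31 = 189927.5 + 175153.44 + 121680.71 = 486761.65.
Divide by N: 486761.65 / 4308 = 112.9902... → 112.99.

112.99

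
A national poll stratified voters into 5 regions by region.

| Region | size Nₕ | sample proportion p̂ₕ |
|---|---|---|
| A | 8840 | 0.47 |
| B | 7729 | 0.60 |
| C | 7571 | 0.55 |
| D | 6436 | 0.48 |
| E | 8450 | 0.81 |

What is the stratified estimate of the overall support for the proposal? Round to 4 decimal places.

N = 8840 + 7729 + 7571 + 6436 + 8450 = 39026.
Overall proportion = Σ (Nₕ/N)·p̂ₕ.
Σ Nₕp̂ₕ = 4154.8 + 4637.4 + 4164.05 + 3089.28 + 6844.5 = 22890.03.
22890.03 / 39026 = 0.586533... → 0.5865.

0.5865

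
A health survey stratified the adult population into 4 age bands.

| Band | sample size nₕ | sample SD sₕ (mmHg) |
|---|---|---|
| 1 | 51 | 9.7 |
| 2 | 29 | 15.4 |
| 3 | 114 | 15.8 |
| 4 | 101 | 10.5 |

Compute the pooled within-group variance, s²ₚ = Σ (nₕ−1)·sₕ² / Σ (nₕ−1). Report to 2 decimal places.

1: (51−1)·9.7² = 50·94.09 = 4704.5
2: (29−1)·15.4² = 28·237.16 = 6640.48
3: (114−1)·15.8² = 113·249.64 = 28209.32
4: (101−1)·10.5² = 100·110.25 = 11025
Numerator = 50579.3; denominator = Σ(nₕ−1) = 291.
s²ₚ = 50579.3/291 = 173.8120... → 173.81.

173.81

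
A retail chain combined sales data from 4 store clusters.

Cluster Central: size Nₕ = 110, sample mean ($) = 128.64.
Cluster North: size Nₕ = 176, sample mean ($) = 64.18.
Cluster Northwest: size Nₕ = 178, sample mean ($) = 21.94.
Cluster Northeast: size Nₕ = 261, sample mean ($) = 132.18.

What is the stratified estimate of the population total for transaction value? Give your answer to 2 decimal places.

Population total = Σ Nₕ·x̄ₕ (each stratum's size times its mean).
110·128.64 + 176·64.18 + 178·21.94 + 261·132.18 = 14150.4 + 11295.68 + 3905.32 + 34498.98 = 63850.38.

63850.38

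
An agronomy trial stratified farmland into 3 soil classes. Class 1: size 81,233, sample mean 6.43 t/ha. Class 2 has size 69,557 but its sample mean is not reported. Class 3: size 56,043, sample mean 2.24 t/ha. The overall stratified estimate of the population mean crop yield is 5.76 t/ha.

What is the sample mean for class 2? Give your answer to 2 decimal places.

7.81

Σ Nₕx̄ₕ = N·μ, so 69557·x̄_2 = 206833·5.76 − (81233·6.43 + 56043·2.24).
= 1191358.08 − 647864.51 = 543493.57.
x̄_2 = 543493.57 / 69557 = 7.8136... → 7.81.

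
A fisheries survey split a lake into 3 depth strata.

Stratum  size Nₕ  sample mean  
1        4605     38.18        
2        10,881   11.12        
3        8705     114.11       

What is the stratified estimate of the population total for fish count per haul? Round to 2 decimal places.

1290143.17

Population total = Σ Nₕ·x̄ₕ (each stratum's size times its mean).
4605·38.18 + 10881·11.12 + 8705·114.11 = 175818.9 + 120996.72 + 993327.55 = 1290143.17.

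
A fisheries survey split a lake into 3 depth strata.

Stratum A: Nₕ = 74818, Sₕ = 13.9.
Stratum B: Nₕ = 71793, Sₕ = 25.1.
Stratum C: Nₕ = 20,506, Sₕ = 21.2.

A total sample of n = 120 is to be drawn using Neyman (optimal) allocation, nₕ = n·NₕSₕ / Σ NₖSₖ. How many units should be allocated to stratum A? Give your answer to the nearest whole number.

38

A: NₕSₕ = 74818·13.9 = 1039970.2
B: NₕSₕ = 71793·25.1 = 1802004.3
C: NₕSₕ = 20506·21.2 = 434727.2
Σ NₕSₕ = 3276701.7.
n_A = 120·1039970.2/3276701.7 = 38.086... → 38.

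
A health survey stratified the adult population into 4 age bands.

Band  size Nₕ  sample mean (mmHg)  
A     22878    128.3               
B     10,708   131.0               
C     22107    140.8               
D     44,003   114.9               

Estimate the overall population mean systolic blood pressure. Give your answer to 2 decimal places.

x̄_st = (Σ Nₕx̄ₕ) / (Σ Nₕ) = (22878·128.3 + 10708·131.0 + 22107·140.8 + 44003·114.9) / 99696
= 12506605.7 / 99696 = 125.4474... → 125.45.

125.45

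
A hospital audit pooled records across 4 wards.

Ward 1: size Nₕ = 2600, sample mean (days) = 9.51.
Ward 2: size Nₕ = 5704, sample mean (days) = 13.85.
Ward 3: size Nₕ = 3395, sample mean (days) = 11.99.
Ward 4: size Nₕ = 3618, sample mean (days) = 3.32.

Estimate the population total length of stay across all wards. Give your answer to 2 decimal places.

Estimate total by summing Nₕ·x̄ₕ over strata.
2600·9.51 + 5704·13.85 + 3395·11.99 + 3618·3.32 = 24726 + 79000.4 + 40706.05 + 12011.76 = 156444.21.

156444.21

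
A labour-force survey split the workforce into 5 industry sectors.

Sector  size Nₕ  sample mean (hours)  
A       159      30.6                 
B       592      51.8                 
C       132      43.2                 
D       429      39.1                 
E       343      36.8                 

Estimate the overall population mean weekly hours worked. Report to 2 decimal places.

42.68

N = 1655; weights Wₕ = Nₕ/N = (0.0961, 0.3577, 0.0798, 0.2592, 0.2073).
x̄_st = Σ Wₕ·x̄ₕ = 0.0961·30.6 + 0.3577·51.8 + 0.0798·43.2 + 0.2592·39.1 + 0.2073·36.8 ≈ 42.6766...
→ 42.68.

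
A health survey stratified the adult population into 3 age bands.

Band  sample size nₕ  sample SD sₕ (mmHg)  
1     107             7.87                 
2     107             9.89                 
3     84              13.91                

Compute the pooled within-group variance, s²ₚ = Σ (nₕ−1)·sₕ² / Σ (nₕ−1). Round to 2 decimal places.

111.84

1: (107−1)·7.87² = 106·61.9369 = 6565.3114
2: (107−1)·9.89² = 106·97.8121 = 10368.0826
3: (84−1)·13.91² = 83·193.4881 = 16059.5123
Numerator = 32992.9063; denominator = Σ(nₕ−1) = 295.
s²ₚ = 32992.9063/295 = 111.8404... → 111.84.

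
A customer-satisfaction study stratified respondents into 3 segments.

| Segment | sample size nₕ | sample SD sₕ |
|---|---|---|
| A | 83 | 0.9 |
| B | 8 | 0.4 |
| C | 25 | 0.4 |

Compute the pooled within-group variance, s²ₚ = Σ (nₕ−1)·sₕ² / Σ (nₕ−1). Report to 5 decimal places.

0.63168

A: (83−1)·0.9² = 82·0.81 = 66.42
B: (8−1)·0.4² = 7·0.16 = 1.12
C: (25−1)·0.4² = 24·0.16 = 3.84
Numerator = 71.38; denominator = Σ(nₕ−1) = 113.
s²ₚ = 71.38/113 = 0.6316814... → 0.63168.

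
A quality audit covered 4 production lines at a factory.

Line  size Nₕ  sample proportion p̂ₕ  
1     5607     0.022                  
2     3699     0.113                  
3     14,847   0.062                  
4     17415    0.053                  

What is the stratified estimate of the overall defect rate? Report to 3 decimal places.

0.057

Wₕ = Nₕ/N with N = 41568: 0.1349, 0.0890, 0.3572, 0.4190.
p̂_st = 0.1349·0.022 + 0.0890·0.113 + 0.3572·0.062 + 0.4190·0.053 ≈ 0.05737... → 0.057.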